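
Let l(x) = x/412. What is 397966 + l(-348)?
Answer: 40990411/103 ≈ 3.9797e+5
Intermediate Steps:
l(x) = x/412 (l(x) = x*(1/412) = x/412)
397966 + l(-348) = 397966 + (1/412)*(-348) = 397966 - 87/103 = 40990411/103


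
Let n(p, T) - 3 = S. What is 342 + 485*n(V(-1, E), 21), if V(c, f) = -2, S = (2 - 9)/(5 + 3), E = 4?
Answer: 10981/8 ≈ 1372.6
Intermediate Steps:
S = -7/8 ≈ -0.87500
n(p, T) = 17/8 (n(p, T) = 3 - 7/8 = 17/8)
342 + 485*n(V(-1, E), 21) = 342 + 485*(17/8) = 342 + 8245/8 = 10981/8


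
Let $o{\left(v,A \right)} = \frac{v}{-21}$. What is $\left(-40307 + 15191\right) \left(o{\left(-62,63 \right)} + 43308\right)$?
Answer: $-1087797880$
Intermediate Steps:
$o{\left(v,A \right)} = - \frac{v}{21}$ ($o{\left(v,A \right)} = v \left(- \frac{1}{21}\right) = - \frac{v}{21}$)
$\left(-40307 + 15191\right) \left(o{\left(-62,63 \right)} + 43308\right) = \left(-40307 + 15191\right) \left(\left(- \frac{1}{21}\right) \left(-62\right) + 43308\right) = - 25116 \left(\frac{62}{21} + 43308\right) = \left(-25116\right) \frac{909530}{21} = -1087797880$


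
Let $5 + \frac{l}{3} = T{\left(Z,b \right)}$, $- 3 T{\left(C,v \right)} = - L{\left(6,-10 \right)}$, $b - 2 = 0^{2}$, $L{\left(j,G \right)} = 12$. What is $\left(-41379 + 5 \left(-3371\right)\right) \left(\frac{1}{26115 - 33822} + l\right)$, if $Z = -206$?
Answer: $\frac{1346486548}{7707} \approx 1.7471 \cdot 10^{5}$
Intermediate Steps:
$b = 2$ ($b = 2 + 0^{2} = 2 + 0 = 2$)
$T{\left(C,v \right)} = 4$ ($T{\left(C,v \right)} = - \frac{\left(-1\right) 12}{3} = \left(- \frac{1}{3}\right) \left(-12\right) = 4$)
$l = -3$ ($l = -15 + 3 \cdot 4 = -15 + 12 = -3$)
$\left(-41379 + 5 \left(-3371\right)\right) \left(\frac{1}{26115 - 33822} + l\right) = \left(-41379 + 5 \left(-3371\right)\right) \left(\frac{1}{26115 - 33822} - 3\right) = \left(-41379 - 16855\right) \left(\frac{1}{-7707} - 3\right) = - 58234 \left(- \frac{1}{7707} - 3\right) = \left(-58234\right) \left(- \frac{23122}{7707}\right) = \frac{1346486548}{7707}$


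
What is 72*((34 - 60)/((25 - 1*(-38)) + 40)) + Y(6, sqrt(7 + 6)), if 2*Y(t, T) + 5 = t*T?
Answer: -4259/206 + 3*sqrt(13) ≈ -9.8581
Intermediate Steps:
Y(t, T) = -5/2 + T*t/2 (Y(t, T) = -5/2 + (t*T)/2 = -5/2 + (T*t)/2 = -5/2 + T*t/2)
72*((34 - 60)/((25 - 1*(-38)) + 40)) + Y(6, sqrt(7 + 6)) = 72*((34 - 60)/((25 - 1*(-38)) + 40)) + (-5/2 + (1/2)*sqrt(7 + 6)*6) = 72*(-26/((25 + 38) + 40)) + (-5/2 + (1/2)*sqrt(13)*6) = 72*(-26/(63 + 40)) + (-5/2 + 3*sqrt(13)) = 72*(-26/103) + (-5/2 + 3*sqrt(13)) = -1872/103 + (-5/2 + 3*sqrt(13)) = -4259/206 + 3*sqrt(13)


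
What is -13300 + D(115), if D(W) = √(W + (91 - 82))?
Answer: -13300 + 2*√31 ≈ -13289.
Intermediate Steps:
D(W) = √(9 + W) (D(W) = √(W + 9) = √(9 + W))
-13300 + D(115) = -13300 + √(9 + 115) = -13300 + √124 = -13300 + 2*√31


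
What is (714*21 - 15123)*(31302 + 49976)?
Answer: -10484862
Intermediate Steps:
(714*21 - 15123)*(31302 + 49976) = (14994 - 15123)*81278 = -129*81278 = -10484862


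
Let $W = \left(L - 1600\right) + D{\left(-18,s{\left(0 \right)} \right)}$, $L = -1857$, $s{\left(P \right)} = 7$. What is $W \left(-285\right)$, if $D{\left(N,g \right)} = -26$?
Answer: $992655$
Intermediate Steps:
$W = -3483$ ($W = \left(-1857 - 1600\right) - 26 = -3457 - 26 = -3483$)
$W \left(-285\right) = \left(-3483\right) \left(-285\right) = 992655$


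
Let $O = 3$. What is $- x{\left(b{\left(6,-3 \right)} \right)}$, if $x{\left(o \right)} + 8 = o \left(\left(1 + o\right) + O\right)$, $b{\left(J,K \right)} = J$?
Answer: $-52$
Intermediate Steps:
$x{\left(o \right)} = -8 + o \left(4 + o\right)$ ($x{\left(o \right)} = -8 + o \left(\left(1 + o\right) + 3\right) = -8 + o \left(4 + o\right)$)
$- x{\left(b{\left(6,-3 \right)} \right)} = - (-8 + 6^{2} + 4 \cdot 6) = - (-8 + 36 + 24) = \left(-1\right) 52 = -52$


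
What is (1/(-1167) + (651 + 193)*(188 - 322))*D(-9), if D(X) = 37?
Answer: -4883372221/1167 ≈ -4.1846e+6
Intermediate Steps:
(1/(-1167) + (651 + 193)*(188 - 322))*D(-9) = (1/(-1167) + (651 + 193)*(188 - 322))*37 = (-1/1167 + 844*(-134))*37 = (-1/1167 - 113096)*37 = -131983033/1167*37 = -4883372221/1167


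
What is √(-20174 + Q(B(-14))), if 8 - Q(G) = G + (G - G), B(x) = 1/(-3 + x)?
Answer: I*√5827957/17 ≈ 142.01*I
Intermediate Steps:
Q(G) = 8 - G (Q(G) = 8 - (G + (G - G)) = 8 - (G + 0) = 8 - G)
√(-20174 + Q(B(-14))) = √(-20174 + (8 - 1/(-3 - 14))) = √(-20174 + (8 - 1/(-17))) = √(-20174 + (8 - 1*(-1/17))) = √(-20174 + (8 + 1/17)) = √(-20174 + 137/17) = √(-342821/17) = I*√5827957/17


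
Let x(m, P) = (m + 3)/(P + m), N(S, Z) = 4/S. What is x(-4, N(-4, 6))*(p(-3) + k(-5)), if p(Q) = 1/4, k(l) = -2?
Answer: -7/20 ≈ -0.35000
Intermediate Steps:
x(m, P) = (3 + m)/(P + m)
p(Q) = 1/4
x(-4, N(-4, 6))*(p(-3) + k(-5)) = ((3 - 4)/(4/(-4) - 4))*(1/4 - 2) = (-1/(4*(-1/4) - 4))*(-7/4) = (-1/(-1 - 4))*(-7/4) = (-1/(-5))*(-7/4) = -1/5*(-1)*(-7/4) = (1/5)*(-7/4) = -7/20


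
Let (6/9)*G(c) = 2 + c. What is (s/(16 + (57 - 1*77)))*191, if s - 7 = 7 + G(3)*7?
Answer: -25403/8 ≈ -3175.4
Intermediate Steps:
G(c) = 3 + 3*c/2 (G(c) = 3*(2 + c)/2 = 3 + 3*c/2)
s = 133/2 (s = 7 + (7 + (3 + (3/2)*3)*7) = 7 + (7 + (3 + 9/2)*7) = 7 + (7 + (15/2)*7) = 7 + (7 + 105/2) = 7 + 119/2 = 133/2 ≈ 66.500)
(s/(16 + (57 - 1*77)))*191 = ((133/2)/(16 + (57 - 1*77)))*191 = ((133/2)/(16 + (57 - 77)))*191 = ((133/2)/(16 - 20))*191 = ((133/2)/(-4))*191 = -¼*133/2*191 = -133/8*191 = -25403/8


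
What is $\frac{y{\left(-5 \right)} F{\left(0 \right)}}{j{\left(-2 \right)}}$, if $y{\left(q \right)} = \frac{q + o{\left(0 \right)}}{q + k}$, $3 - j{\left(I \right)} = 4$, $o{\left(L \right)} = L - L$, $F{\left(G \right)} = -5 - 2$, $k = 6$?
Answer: $-35$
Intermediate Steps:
$F{\left(G \right)} = -7$
$o{\left(L \right)} = 0$
$j{\left(I \right)} = -1$ ($j{\left(I \right)} = 3 - 4 = -1$)
$y{\left(q \right)} = \frac{q}{6 + q}$ ($y{\left(q \right)} = \frac{q + 0}{q + 6} = \frac{q}{6 + q}$)
$\frac{y{\left(-5 \right)} F{\left(0 \right)}}{j{\left(-2 \right)}} = \frac{- \frac{5}{6 - 5} \left(-7\right)}{-1} = - \frac{5}{1} \left(-7\right) \left(-1\right) = \left(-5\right) 1 \left(-7\right) \left(-1\right) = \left(-5\right) \left(-7\right) \left(-1\right) = 35 \left(-1\right) = -35$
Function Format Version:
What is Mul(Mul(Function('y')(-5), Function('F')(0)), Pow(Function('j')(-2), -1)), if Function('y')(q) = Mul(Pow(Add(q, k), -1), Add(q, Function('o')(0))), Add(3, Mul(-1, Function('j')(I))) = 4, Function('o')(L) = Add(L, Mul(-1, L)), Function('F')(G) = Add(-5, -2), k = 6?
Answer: -35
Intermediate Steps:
Function('F')(G) = -7
Function('o')(L) = 0
Function('j')(I) = -1 (Function('j')(I) = Add(3, Mul(-1, 4)) = Add(3, -4) = -1)
Function('y')(q) = Mul(q, Pow(Add(6, q), -1)) (Function('y')(q) = Mul(Pow(Add(q, 6), -1), Add(q, 0)) = Mul(Pow(Add(6, q), -1), q) = Mul(q, Pow(Add(6, q), -1)))
Mul(Mul(Function('y')(-5), Function('F')(0)), Pow(Function('j')(-2), -1)) = Mul(Mul(Mul(-5, Pow(Add(6, -5), -1)), -7), Pow(-1, -1)) = Mul(Mul(Mul(-5, Pow(1, -1)), -7), -1) = Mul(Mul(Mul(-5, 1), -7), -1) = Mul(Mul(-5, -7), -1) = Mul(35, -1) = -35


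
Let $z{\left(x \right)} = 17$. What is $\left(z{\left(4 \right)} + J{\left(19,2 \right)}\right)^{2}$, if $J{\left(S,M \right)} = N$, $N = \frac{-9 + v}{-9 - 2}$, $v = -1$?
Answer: $\frac{38809}{121} \approx 320.74$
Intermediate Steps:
$N = \frac{10}{11}$ ($N = \frac{-9 - 1}{-9 - 2} = - \frac{10}{-11} = \left(-10\right) \left(- \frac{1}{11}\right) = \frac{10}{11} \approx 0.90909$)
$J{\left(S,M \right)} = \frac{10}{11}$
$\left(z{\left(4 \right)} + J{\left(19,2 \right)}\right)^{2} = \left(17 + \frac{10}{11}\right)^{2} = \left(\frac{197}{11}\right)^{2} = \frac{38809}{121}$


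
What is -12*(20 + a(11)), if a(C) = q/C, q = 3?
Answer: -2676/11 ≈ -243.27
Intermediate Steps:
a(C) = 3/C
-12*(20 + a(11)) = -12*(20 + 3/11) = -12*223/11 = -2676/11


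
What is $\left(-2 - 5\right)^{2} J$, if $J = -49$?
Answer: $-2401$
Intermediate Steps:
$\left(-2 - 5\right)^{2} J = \left(-2 - 5\right)^{2} \left(-49\right) = \left(-7\right)^{2} \left(-49\right) = 49 \left(-49\right) = -2401$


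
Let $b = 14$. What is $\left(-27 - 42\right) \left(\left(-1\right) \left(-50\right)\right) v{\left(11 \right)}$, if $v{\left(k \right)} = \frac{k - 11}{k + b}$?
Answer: $0$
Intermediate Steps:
$v{\left(k \right)} = \frac{-11 + k}{14 + k}$ ($v{\left(k \right)} = \frac{k - 11}{k + 14} = \frac{-11 + k}{14 + k}$)
$\left(-27 - 42\right) \left(\left(-1\right) \left(-50\right)\right) v{\left(11 \right)} = \left(-27 - 42\right) \left(\left(-1\right) \left(-50\right)\right) \frac{-11 + 11}{14 + 11} = \left(-27 - 42\right) 50 \cdot \frac{1}{25} \cdot 0 = \left(-69\right) 50 \cdot \frac{1}{25} \cdot 0 = \left(-3450\right) 0 = 0$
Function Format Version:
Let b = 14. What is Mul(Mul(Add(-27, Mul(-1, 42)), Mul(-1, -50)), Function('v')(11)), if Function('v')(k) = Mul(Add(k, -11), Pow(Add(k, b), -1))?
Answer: 0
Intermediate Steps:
Function('v')(k) = Mul(Pow(Add(14, k), -1), Add(-11, k)) (Function('v')(k) = Mul(Add(k, -11), Pow(Add(k, 14), -1)) = Mul(Add(-11, k), Pow(Add(14, k), -1)) = Mul(Pow(Add(14, k), -1), Add(-11, k)))
Mul(Mul(Add(-27, Mul(-1, 42)), Mul(-1, -50)), Function('v')(11)) = Mul(Mul(Add(-27, Mul(-1, 42)), Mul(-1, -50)), Mul(Pow(Add(14, 11), -1), Add(-11, 11))) = Mul(Mul(Add(-27, -42), 50), Mul(Pow(25, -1), 0)) = Mul(Mul(-69, 50), Mul(Rational(1, 25), 0)) = Mul(-3450, 0) = 0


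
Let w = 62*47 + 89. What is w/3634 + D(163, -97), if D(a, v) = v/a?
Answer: 136991/592342 ≈ 0.23127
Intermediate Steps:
w = 3003 (w = 2914 + 89 = 3003)
w/3634 + D(163, -97) = 3003/3634 - 97/163 = 136991/592342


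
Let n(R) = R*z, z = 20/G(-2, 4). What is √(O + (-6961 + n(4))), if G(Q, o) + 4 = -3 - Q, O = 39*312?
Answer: √5191 ≈ 72.049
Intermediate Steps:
O = 12168
G(Q, o) = -7 - Q (G(Q, o) = -4 + (-3 - Q) = -7 - Q)
z = -4 (z = 20/(-7 - 1*(-2)) = 20/(-7 + 2) = 20/(-5) = 20*(-⅕) = -4)
n(R) = -4*R (n(R) = R*(-4) = -4*R)
√(O + (-6961 + n(4))) = √(12168 + (-6961 - 4*4)) = √(12168 + (-6961 - 16)) = √(12168 - 6977) = √5191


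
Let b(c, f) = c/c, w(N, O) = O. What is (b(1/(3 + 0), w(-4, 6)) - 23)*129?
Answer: -2838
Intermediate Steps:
b(c, f) = 1
(b(1/(3 + 0), w(-4, 6)) - 23)*129 = (1 - 23)*129 = -22*129 = -2838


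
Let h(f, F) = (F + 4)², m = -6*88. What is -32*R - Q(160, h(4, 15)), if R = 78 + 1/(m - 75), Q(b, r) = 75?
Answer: -1550281/603 ≈ -2570.9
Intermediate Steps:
m = -528
h(f, F) = (4 + F)²
R = 47033/603 (R = 78 + 1/(-528 - 75) = 78 + 1/(-603) = 78 - 1/603 = 47033/603 ≈ 77.998)
-32*R - Q(160, h(4, 15)) = -32*47033/603 - 1*75 = -1505056/603 - 75 = -1550281/603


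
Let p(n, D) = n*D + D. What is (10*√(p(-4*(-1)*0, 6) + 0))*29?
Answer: 290*√6 ≈ 710.35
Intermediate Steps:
p(n, D) = D + D*n (p(n, D) = D*n + D = D + D*n)
(10*√(p(-4*(-1)*0, 6) + 0))*29 = (10*√(6*(1 - 4*(-1)*0) + 0))*29 = (10*√(6*(1 + 4*0) + 0))*29 = (10*√(6*(1 + 0) + 0))*29 = (10*√(6*1 + 0))*29 = (10*√(6 + 0))*29 = (10*√6)*29 = 290*√6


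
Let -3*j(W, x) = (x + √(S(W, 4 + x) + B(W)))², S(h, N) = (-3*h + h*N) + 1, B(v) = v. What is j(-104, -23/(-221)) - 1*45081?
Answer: -6594765173/146523 - 1058*I*√119/11271 ≈ -45008.0 - 1.024*I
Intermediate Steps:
S(h, N) = 1 - 3*h + N*h (S(h, N) = (-3*h + N*h) + 1 = 1 - 3*h + N*h)
j(W, x) = -(x + √(1 - 2*W + W*(4 + x)))²/3 (j(W, x) = -(x + √((1 - 3*W + (4 + x)*W) + W))²/3 = -(x + √((1 - 3*W + W*(4 + x)) + W))²/3 = -(x + √(1 - 2*W + W*(4 + x)))²/3)
j(-104, -23/(-221)) - 1*45081 = -(-23/(-221) + √(1 + 2*(-104) - (-2392)/(-221)))²/3 - 1*45081 = -(-23*(-1/221) + √(1 - 208 - (-2392)*(-1)/221))²/3 - 45081 = -(23/221 + √(1 - 208 - 104*23/221))²/3 - 45081 = -(23/221 + √(1 - 208 - 184/17))²/3 - 45081 = -(23/221 + √(-3703/17))²/3 - 45081 = -(23/221 + 23*I*√119/17)²/3 - 45081 = -45081 - (23/221 + 23*I*√119/17)²/3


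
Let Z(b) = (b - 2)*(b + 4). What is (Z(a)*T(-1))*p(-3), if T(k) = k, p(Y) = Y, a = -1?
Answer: -27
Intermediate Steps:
Z(b) = (-2 + b)*(4 + b)
(Z(a)*T(-1))*p(-3) = ((-8 + (-1)**2 + 2*(-1))*(-1))*(-3) = ((-8 + 1 - 2)*(-1))*(-3) = -9*(-1)*(-3) = 9*(-3) = -27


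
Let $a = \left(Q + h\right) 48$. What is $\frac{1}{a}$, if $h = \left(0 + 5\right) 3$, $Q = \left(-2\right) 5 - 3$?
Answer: $\frac{1}{96} \approx 0.010417$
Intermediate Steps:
$Q = -13$ ($Q = -10 - 3 = -13$)
$h = 15$ ($h = 5 \cdot 3 = 15$)
$a = 96$ ($a = \left(-13 + 15\right) 48 = 2 \cdot 48 = 96$)
$\frac{1}{a} = \frac{1}{96}$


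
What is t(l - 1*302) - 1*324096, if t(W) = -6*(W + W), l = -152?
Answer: -318648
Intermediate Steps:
t(W) = -12*W
t(l - 1*302) - 1*324096 = -12*(-152 - 1*302) - 1*324096 = -12*(-152 - 302) - 324096 = -12*(-454) - 324096 = 5448 - 324096 = -318648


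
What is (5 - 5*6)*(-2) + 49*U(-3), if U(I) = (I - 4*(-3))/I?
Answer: -97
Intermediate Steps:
U(I) = (12 + I)/I (U(I) = (I - 1*(-12))/I = (I + 12)/I = (12 + I)/I)
(5 - 5*6)*(-2) + 49*U(-3) = (5 - 5*6)*(-2) + 49*((12 - 3)/(-3)) = (5 - 30)*(-2) + 49*(-1/3*9) = -25*(-2) + 49*(-3) = 50 - 147 = -97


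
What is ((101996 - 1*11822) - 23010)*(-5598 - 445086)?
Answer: -30269740176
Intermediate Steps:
((101996 - 1*11822) - 23010)*(-5598 - 445086) = ((101996 - 11822) - 23010)*(-450684) = (90174 - 23010)*(-450684) = 67164*(-450684) = -30269740176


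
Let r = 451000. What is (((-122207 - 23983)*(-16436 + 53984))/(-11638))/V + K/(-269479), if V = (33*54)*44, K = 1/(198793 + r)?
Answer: 404536762590308461/67249993753911738 ≈ 6.0154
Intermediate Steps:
K = 1/649793 (K = 1/(198793 + 451000) = 1/649793 ≈ 1.5390e-6)
V = 78408 (V = 1782*44 = 78408)
(((-122207 - 23983)*(-16436 + 53984))/(-11638))/V + K/(-269479) = (((-122207 - 23983)*(-16436 + 53984))/(-11638))/78408 + (1/649793)/(-269479) = (-146190*37548*(-1/11638))*(1/78408) + (1/649793)*(-1/269479) = -5489142120*(-1/11638)*(1/78408) - 1/175105567847 = (249506460/529)*(1/78408) - 1/175105567847 = 2310245/384054 - 1/175105567847 = 404536762590308461/67249993753911738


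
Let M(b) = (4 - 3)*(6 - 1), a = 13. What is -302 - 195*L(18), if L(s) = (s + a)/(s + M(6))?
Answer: -12991/23 ≈ -564.83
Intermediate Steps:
M(b) = 5 (M(b) = 1*5 = 5)
L(s) = (13 + s)/(5 + s) (L(s) = (s + 13)/(s + 5) = (13 + s)/(5 + s))
-302 - 195*L(18) = -302 - 195*(13 + 18)/(5 + 18) = -302 - 195*31/23 = -302 - 6045/23 = -12991/23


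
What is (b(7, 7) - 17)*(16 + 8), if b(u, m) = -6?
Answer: -552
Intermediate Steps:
(b(7, 7) - 17)*(16 + 8) = (-6 - 17)*(16 + 8) = -23*24 = -552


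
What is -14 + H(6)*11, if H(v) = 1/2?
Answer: -17/2 ≈ -8.5000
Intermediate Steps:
H(v) = 1/2
-14 + H(6)*11 = -14 + (1/2)*11 = -14 + 11/2 = -17/2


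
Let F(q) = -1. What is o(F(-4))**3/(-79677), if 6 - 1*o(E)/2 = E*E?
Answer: -1000/79677 ≈ -0.012551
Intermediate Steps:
o(E) = 12 - 2*E**2 (o(E) = 12 - 2*E*E = 12 - 2*E**2)
o(F(-4))**3/(-79677) = (12 - 2*(-1)**2)**3/(-79677) = (12 - 2*1)**3*(-1/79677) = (12 - 2)**3*(-1/79677) = 10**3*(-1/79677) = 1000*(-1/79677) = -1000/79677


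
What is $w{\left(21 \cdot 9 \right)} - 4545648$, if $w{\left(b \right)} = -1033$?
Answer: $-4546681$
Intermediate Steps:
$w{\left(21 \cdot 9 \right)} - 4545648 = -1033 - 4545648 = -4546681$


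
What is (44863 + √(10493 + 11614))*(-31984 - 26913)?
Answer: -2642296111 - 58897*√22107 ≈ -2.6511e+9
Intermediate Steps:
(44863 + √(10493 + 11614))*(-31984 - 26913) = (44863 + √22107)*(-58897) = -2642296111 - 58897*√22107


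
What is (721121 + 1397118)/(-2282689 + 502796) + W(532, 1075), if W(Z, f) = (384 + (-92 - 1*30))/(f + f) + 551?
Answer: 1052231180283/1913384975 ≈ 549.93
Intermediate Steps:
W(Z, f) = 551 + 131/f (W(Z, f) = (384 + (-92 - 30))/((2*f)) + 551 = (384 - 122)*(1/(2*f)) + 551 = 262*(1/(2*f)) + 551 = 131/f + 551 = 551 + 131/f)
(721121 + 1397118)/(-2282689 + 502796) + W(532, 1075) = (721121 + 1397118)/(-2282689 + 502796) + (551 + 131/1075) = 2118239/(-1779893) + (551 + 131*(1/1075)) = 2118239*(-1/1779893) + (551 + 131/1075) = -2118239/1779893 + 592456/1075 = 1052231180283/1913384975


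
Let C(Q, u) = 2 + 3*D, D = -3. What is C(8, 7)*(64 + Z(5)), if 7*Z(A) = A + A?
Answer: -458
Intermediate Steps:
C(Q, u) = -7 (C(Q, u) = 2 + 3*(-3) = 2 - 9 = -7)
Z(A) = 2*A/7 (Z(A) = (A + A)/7 = (2*A)/7 = 2*A/7)
C(8, 7)*(64 + Z(5)) = -7*(64 + (2/7)*5) = -7*(64 + 10/7) = -7*458/7 = -458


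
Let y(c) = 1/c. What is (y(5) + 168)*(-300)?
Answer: -50460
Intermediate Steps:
(y(5) + 168)*(-300) = (1/5 + 168)*(-300) = (⅕ + 168)*(-300) = (841/5)*(-300) = -50460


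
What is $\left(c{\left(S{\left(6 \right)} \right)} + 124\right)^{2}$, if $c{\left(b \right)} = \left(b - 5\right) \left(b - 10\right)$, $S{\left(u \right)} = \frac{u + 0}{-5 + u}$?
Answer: $14400$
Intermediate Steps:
$S{\left(u \right)} = \frac{u}{-5 + u}$
$c{\left(b \right)} = \left(-10 + b\right) \left(-5 + b\right)$ ($c{\left(b \right)} = \left(-5 + b\right) \left(-10 + b\right) = \left(-10 + b\right) \left(-5 + b\right)$)
$\left(c{\left(S{\left(6 \right)} \right)} + 124\right)^{2} = \left(\left(50 + \left(\frac{6}{-5 + 6}\right)^{2} - 15 \frac{6}{-5 + 6}\right) + 124\right)^{2} = \left(\left(50 + \left(\frac{6}{1}\right)^{2} - 15 \cdot \frac{6}{1}\right) + 124\right)^{2} = \left(\left(50 + \left(6 \cdot 1\right)^{2} - 15 \cdot 6 \cdot 1\right) + 124\right)^{2} = \left(\left(50 + 6^{2} - 90\right) + 124\right)^{2} = \left(\left(50 + 36 - 90\right) + 124\right)^{2} = \left(-4 + 124\right)^{2} = 120^{2} = 14400$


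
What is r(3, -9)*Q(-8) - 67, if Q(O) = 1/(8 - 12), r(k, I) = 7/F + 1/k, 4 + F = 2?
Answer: -1589/24 ≈ -66.208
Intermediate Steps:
F = -2 (F = -4 + 2 = -2)
r(k, I) = -7/2 + 1/k (r(k, I) = 7/(-2) + 1/k = 7*(-½) + 1/k = -7/2 + 1/k)
Q(O) = -¼ (Q(O) = 1/(-4) = -¼)
r(3, -9)*Q(-8) - 67 = (-7/2 + 1/3)*(-¼) - 67 = (-7/2 + ⅓)*(-¼) - 67 = -19/6*(-¼) - 67 = 19/24 - 67 = -1589/24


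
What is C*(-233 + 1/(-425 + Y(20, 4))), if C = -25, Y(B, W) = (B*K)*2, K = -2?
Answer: 588330/101 ≈ 5825.0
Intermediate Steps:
Y(B, W) = -4*B (Y(B, W) = (B*(-2))*2 = -2*B*2 = -4*B)
C*(-233 + 1/(-425 + Y(20, 4))) = -25*(-233 + 1/(-425 - 4*20)) = -25*(-233 + 1/(-425 - 80)) = -25*(-233 + 1/(-505)) = -25*(-233 - 1/505) = -25*(-117666/505) = 588330/101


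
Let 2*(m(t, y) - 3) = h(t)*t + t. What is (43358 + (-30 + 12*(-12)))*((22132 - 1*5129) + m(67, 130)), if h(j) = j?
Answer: 832760256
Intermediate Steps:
m(t, y) = 3 + t/2 + t**2/2 (m(t, y) = 3 + (t*t + t)/2 = 3 + (t**2 + t)/2 = 3 + (t + t**2)/2 = 3 + (t/2 + t**2/2) = 3 + t/2 + t**2/2)
(43358 + (-30 + 12*(-12)))*((22132 - 1*5129) + m(67, 130)) = (43358 + (-30 + 12*(-12)))*((22132 - 1*5129) + (3 + (1/2)*67 + (1/2)*67**2)) = (43358 + (-30 - 144))*((22132 - 5129) + (3 + 67/2 + (1/2)*4489)) = (43358 - 174)*(17003 + (3 + 67/2 + 4489/2)) = 43184*(17003 + 2281) = 43184*19284 = 832760256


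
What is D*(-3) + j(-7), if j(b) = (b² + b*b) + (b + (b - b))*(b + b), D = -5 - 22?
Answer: 277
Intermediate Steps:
D = -27
j(b) = 4*b² (j(b) = (b² + b²) + (b + 0)*(2*b) = 2*b² + b*(2*b) = 2*b² + 2*b² = 4*b²)
D*(-3) + j(-7) = -27*(-3) + 4*(-7)² = 81 + 4*49 = 81 + 196 = 277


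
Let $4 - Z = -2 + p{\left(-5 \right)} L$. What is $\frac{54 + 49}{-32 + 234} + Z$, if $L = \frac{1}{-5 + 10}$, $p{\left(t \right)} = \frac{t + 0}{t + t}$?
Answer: $\frac{3237}{505} \approx 6.4099$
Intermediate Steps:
$p{\left(t \right)} = \frac{1}{2}$ ($p{\left(t \right)} = \frac{t}{2 t} = t \frac{1}{2 t} = \frac{1}{2}$)
$L = \frac{1}{5} \approx 0.2$
$Z = \frac{59}{10}$ ($Z = 4 - \left(-2 + \frac{1}{2} \cdot \frac{1}{5}\right) = 4 - \left(-2 + \frac{1}{10}\right) = 4 - - \frac{19}{10} = 4 + \frac{19}{10} = \frac{59}{10} \approx 5.9$)
$\frac{54 + 49}{-32 + 234} + Z = \frac{54 + 49}{-32 + 234} + \frac{59}{10} = \frac{103}{202} + \frac{59}{10} = \frac{3237}{505}$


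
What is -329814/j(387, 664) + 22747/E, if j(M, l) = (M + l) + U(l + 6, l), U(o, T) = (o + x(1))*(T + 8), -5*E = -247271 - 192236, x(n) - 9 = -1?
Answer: -4044197411/8726449703 ≈ -0.46344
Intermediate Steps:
x(n) = 8 (x(n) = 9 - 1 = 8)
E = 439507/5 (E = -(-247271 - 192236)/5 = -⅕*(-439507) = 439507/5 ≈ 87901.)
U(o, T) = (8 + T)*(8 + o) (U(o, T) = (o + 8)*(T + 8) = (8 + o)*(8 + T) = (8 + T)*(8 + o))
j(M, l) = 112 + M + 17*l + l*(6 + l) (j(M, l) = (M + l) + (64 + 8*l + 8*(l + 6) + l*(l + 6)) = (M + l) + (64 + 8*l + 8*(6 + l) + l*(6 + l)) = (M + l) + (64 + 8*l + (48 + 8*l) + l*(6 + l)) = (M + l) + (112 + 16*l + l*(6 + l)) = 112 + M + 17*l + l*(6 + l))
-329814/j(387, 664) + 22747/E = -329814/(112 + 387 + 664² + 23*664) + 22747/(439507/5) = -329814/(112 + 387 + 440896 + 15272) + 22747*(5/439507) = -329814/456667 + 4945/19109 = -4044197411/8726449703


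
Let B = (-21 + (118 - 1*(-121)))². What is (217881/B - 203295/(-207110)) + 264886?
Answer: 260724706402253/984269564 ≈ 2.6489e+5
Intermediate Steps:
B = 47524 (B = (-21 + (118 + 121))² = (-21 + 239)² = 218² = 47524)
(217881/B - 203295/(-207110)) + 264886 = (217881/47524 - 203295/(-207110)) + 264886 = (217881*(1/47524) - 203295*(-1/207110)) + 264886 = (217881/47524 + 40659/41422) + 264886 = 5478672549/984269564 + 264886 = 260724706402253/984269564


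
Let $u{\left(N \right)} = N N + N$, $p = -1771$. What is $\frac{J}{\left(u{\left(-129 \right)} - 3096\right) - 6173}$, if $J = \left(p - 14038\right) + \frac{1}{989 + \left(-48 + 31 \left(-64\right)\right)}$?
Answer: $- \frac{16488788}{7554449} \approx -2.1827$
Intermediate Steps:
$u{\left(N \right)} = N + N^{2}$ ($u{\left(N \right)} = N^{2} + N = N + N^{2}$)
$J = - \frac{16488788}{1043}$ ($J = \left(-1771 - 14038\right) + \frac{1}{989 + \left(-48 + 31 \left(-64\right)\right)} = -15809 + \frac{1}{989 - 2032} = -15809 + \frac{1}{-1043} = -15809 - \frac{1}{1043} = - \frac{16488788}{1043} \approx -15809.0$)
$\frac{J}{\left(u{\left(-129 \right)} - 3096\right) - 6173} = - \frac{16488788}{1043 \left(\left(- 129 \left(1 - 129\right) - 3096\right) - 6173\right)} = - \frac{16488788}{1043 \left(\left(\left(-129\right) \left(-128\right) - 3096\right) - 6173\right)} = - \frac{16488788}{1043 \left(\left(16512 - 3096\right) - 6173\right)} = - \frac{16488788}{1043 \left(13416 - 6173\right)} = - \frac{16488788}{1043 \cdot 7243} = \left(- \frac{16488788}{1043}\right) \frac{1}{7243} = - \frac{16488788}{7554449}$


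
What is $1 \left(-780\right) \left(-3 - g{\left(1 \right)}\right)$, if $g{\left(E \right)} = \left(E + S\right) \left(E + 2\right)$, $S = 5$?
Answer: $16380$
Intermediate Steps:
$g{\left(E \right)} = \left(2 + E\right) \left(5 + E\right)$ ($g{\left(E \right)} = \left(E + 5\right) \left(E + 2\right) = \left(5 + E\right) \left(2 + E\right) = \left(2 + E\right) \left(5 + E\right)$)
$1 \left(-780\right) \left(-3 - g{\left(1 \right)}\right) = 1 \left(-780\right) \left(-3 - \left(10 + 1^{2} + 7 \cdot 1\right)\right) = - 780 \left(-3 - \left(10 + 1 + 7\right)\right) = - 780 \left(-3 - 18\right) = \left(-780\right) \left(-21\right) = 16380$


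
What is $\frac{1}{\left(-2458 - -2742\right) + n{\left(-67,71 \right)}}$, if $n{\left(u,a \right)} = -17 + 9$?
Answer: $\frac{1}{276} \approx 0.0036232$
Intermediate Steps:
$n{\left(u,a \right)} = -8$
$\frac{1}{\left(-2458 - -2742\right) + n{\left(-67,71 \right)}} = \frac{1}{\left(-2458 - -2742\right) - 8} = \frac{1}{\left(-2458 + 2742\right) - 8} = \frac{1}{284 - 8} = \frac{1}{276}$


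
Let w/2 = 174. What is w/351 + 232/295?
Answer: 61364/34515 ≈ 1.7779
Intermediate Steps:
w = 348 (w = 2*174 = 348)
w/351 + 232/295 = 348/351 + 232/295 = 348*(1/351) + 232*(1/295) = 116/117 + 232/295 = 61364/34515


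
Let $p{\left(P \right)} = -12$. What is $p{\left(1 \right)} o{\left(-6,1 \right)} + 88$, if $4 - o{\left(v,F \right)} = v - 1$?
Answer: $-44$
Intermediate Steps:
$o{\left(v,F \right)} = 5 - v$ ($o{\left(v,F \right)} = 4 - \left(v - 1\right) = 4 - \left(-1 + v\right) = 5 - v$)
$p{\left(1 \right)} o{\left(-6,1 \right)} + 88 = - 12 \left(5 - -6\right) + 88 = - 12 \left(5 + 6\right) + 88 = \left(-12\right) 11 + 88 = -132 + 88 = -44$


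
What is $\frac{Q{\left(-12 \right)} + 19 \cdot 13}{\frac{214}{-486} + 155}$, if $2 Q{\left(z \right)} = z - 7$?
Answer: $\frac{115425}{75116} \approx 1.5366$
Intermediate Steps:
$Q{\left(z \right)} = - \frac{7}{2} + \frac{z}{2}$ ($Q{\left(z \right)} = \frac{z - 7}{2} = \frac{-7 + z}{2} = - \frac{7}{2} + \frac{z}{2}$)
$\frac{Q{\left(-12 \right)} + 19 \cdot 13}{\frac{214}{-486} + 155} = \frac{\left(- \frac{7}{2} + \frac{1}{2} \left(-12\right)\right) + 19 \cdot 13}{\frac{214}{-486} + 155} = \frac{\left(- \frac{7}{2} - 6\right) + 247}{214 \left(- \frac{1}{486}\right) + 155} = \frac{- \frac{19}{2} + 247}{- \frac{107}{243} + 155} = \frac{475}{2 \cdot \frac{37558}{243}} = \frac{475}{2} \cdot \frac{243}{37558} = \frac{115425}{75116}$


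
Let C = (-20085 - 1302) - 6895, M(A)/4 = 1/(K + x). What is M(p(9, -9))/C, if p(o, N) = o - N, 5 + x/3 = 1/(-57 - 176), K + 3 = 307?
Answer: -233/476085047 ≈ -4.8941e-7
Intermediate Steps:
K = 304 (K = -3 + 307 = 304)
x = -3498/233 (x = -15 + 3/(-57 - 176) = -15 + 3/(-233) = -15 + 3*(-1/233) = -15 - 3/233 = -3498/233 ≈ -15.013)
M(A) = 466/33667 (M(A) = 4/(304 - 3498/233) = 4/(67334/233) = 4*(233/67334) = 466/33667)
C = -28282 (C = -21387 - 6895 = -28282)
M(p(9, -9))/C = (466/33667)/(-28282) = (466/33667)*(-1/28282) = -233/476085047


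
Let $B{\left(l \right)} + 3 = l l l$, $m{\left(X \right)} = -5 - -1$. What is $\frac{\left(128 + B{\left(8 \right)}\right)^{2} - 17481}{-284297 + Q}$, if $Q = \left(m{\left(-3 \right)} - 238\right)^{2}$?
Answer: $- \frac{388288}{225733} \approx -1.7201$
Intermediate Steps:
$m{\left(X \right)} = -4$ ($m{\left(X \right)} = -5 + 1 = -4$)
$B{\left(l \right)} = -3 + l^{3}$ ($B{\left(l \right)} = -3 + l l l = -3 + l^{2} l = -3 + l^{3}$)
$Q = 58564$ ($Q = \left(-4 - 238\right)^{2} = \left(-242\right)^{2} = 58564$)
$\frac{\left(128 + B{\left(8 \right)}\right)^{2} - 17481}{-284297 + Q} = \frac{\left(128 - \left(3 - 8^{3}\right)\right)^{2} - 17481}{-284297 + 58564} = \frac{\left(128 + \left(-3 + 512\right)\right)^{2} - 17481}{-225733} = \left(\left(128 + 509\right)^{2} - 17481\right) \left(- \frac{1}{225733}\right) = \left(637^{2} - 17481\right) \left(- \frac{1}{225733}\right) = \left(405769 - 17481\right) \left(- \frac{1}{225733}\right) = 388288 \left(- \frac{1}{225733}\right) = - \frac{388288}{225733}$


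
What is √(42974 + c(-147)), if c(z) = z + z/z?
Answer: 2*√10707 ≈ 206.95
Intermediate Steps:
c(z) = 1 + z (c(z) = z + 1 = 1 + z)
√(42974 + c(-147)) = √(42974 + (1 - 147)) = √(42974 - 146) = √42828 = 2*√10707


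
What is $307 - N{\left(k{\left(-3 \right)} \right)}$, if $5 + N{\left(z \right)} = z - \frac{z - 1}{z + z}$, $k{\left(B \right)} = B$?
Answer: $\frac{947}{3} \approx 315.67$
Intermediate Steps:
$N{\left(z \right)} = -5 + z - \frac{-1 + z}{2 z}$ ($N{\left(z \right)} = -5 + \left(z - \frac{z - 1}{z + z}\right) = -5 + \left(z - \frac{-1 + z}{2 z}\right) = -5 + z - \frac{-1 + z}{2 z}$)
$307 - N{\left(k{\left(-3 \right)} \right)} = 307 - \left(- \frac{11}{2} - 3 + \frac{1}{2 \left(-3\right)}\right) = 307 - \left(- \frac{11}{2} - 3 + \frac{1}{2} \left(- \frac{1}{3}\right)\right) = 307 - \left(- \frac{11}{2} - 3 - \frac{1}{6}\right) = 307 - - \frac{26}{3} = 307 + \frac{26}{3} = \frac{947}{3}$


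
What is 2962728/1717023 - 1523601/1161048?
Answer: 13076372367/31643589208 ≈ 0.41324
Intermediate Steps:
2962728/1717023 - 1523601/1161048 = 2962728*(1/1717023) - 1523601*1/1161048 = 987576/572341 - 507867/387016 = 13076372367/31643589208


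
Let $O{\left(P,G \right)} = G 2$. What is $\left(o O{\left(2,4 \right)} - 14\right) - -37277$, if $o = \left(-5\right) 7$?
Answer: $36983$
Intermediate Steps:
$O{\left(P,G \right)} = 2 G$
$o = -35$
$\left(o O{\left(2,4 \right)} - 14\right) - -37277 = \left(- 35 \cdot 2 \cdot 4 - 14\right) - -37277 = \left(\left(-35\right) 8 - 14\right) + 37277 = \left(-280 - 14\right) + 37277 = -294 + 37277 = 36983$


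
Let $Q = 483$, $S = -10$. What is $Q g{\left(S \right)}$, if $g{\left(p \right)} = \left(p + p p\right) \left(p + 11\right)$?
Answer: $43470$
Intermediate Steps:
$g{\left(p \right)} = \left(11 + p\right) \left(p + p^{2}\right)$ ($g{\left(p \right)} = \left(p + p^{2}\right) \left(11 + p\right) = \left(11 + p\right) \left(p + p^{2}\right)$)
$Q g{\left(S \right)} = 483 \left(- 10 \left(11 + \left(-10\right)^{2} + 12 \left(-10\right)\right)\right) = 483 \left(- 10 \left(11 + 100 - 120\right)\right) = 483 \left(\left(-10\right) \left(-9\right)\right) = 483 \cdot 90 = 43470$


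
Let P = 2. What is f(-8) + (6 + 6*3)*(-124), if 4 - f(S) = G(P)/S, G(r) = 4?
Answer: -5943/2 ≈ -2971.5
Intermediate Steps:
f(S) = 4 - 4/S
f(-8) + (6 + 6*3)*(-124) = (4 - 4/(-8)) + (6 + 6*3)*(-124) = (4 - 4*(-⅛)) + (6 + 18)*(-124) = (4 + ½) + 24*(-124) = 9/2 - 2976 = -5943/2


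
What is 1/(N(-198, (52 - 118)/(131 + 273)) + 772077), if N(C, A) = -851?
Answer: 1/771226 ≈ 1.2966e-6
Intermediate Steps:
1/(N(-198, (52 - 118)/(131 + 273)) + 772077) = 1/(-851 + 772077) = 1/771226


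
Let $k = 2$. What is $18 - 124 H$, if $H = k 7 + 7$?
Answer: $-2586$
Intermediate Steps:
$H = 21$ ($H = 2 \cdot 7 + 7 = 14 + 7 = 21$)
$18 - 124 H = 18 - 2604 = -2586$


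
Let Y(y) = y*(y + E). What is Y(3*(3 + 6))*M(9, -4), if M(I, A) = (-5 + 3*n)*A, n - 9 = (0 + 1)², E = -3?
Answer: -64800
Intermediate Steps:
n = 10 (n = 9 + (0 + 1)² = 9 + 1² = 9 + 1 = 10)
M(I, A) = 25*A (M(I, A) = (-5 + 3*10)*A = (-5 + 30)*A = 25*A)
Y(y) = y*(-3 + y) (Y(y) = y*(y - 3) = y*(-3 + y))
Y(3*(3 + 6))*M(9, -4) = ((3*(3 + 6))*(-3 + 3*(3 + 6)))*(25*(-4)) = ((3*9)*(-3 + 3*9))*(-100) = (27*(-3 + 27))*(-100) = (27*24)*(-100) = 648*(-100) = -64800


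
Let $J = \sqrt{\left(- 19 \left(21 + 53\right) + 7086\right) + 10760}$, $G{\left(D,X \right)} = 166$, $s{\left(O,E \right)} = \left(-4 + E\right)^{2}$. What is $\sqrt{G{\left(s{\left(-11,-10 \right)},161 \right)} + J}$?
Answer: $\sqrt{166 + 2 \sqrt{4110}} \approx 17.153$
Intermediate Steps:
$J = 2 \sqrt{4110}$ ($J = \sqrt{\left(\left(-19\right) 74 + 7086\right) + 10760} = \sqrt{\left(-1406 + 7086\right) + 10760} = \sqrt{5680 + 10760} = \sqrt{16440} = 2 \sqrt{4110} \approx 128.22$)
$\sqrt{G{\left(s{\left(-11,-10 \right)},161 \right)} + J} = \sqrt{166 + 2 \sqrt{4110}}$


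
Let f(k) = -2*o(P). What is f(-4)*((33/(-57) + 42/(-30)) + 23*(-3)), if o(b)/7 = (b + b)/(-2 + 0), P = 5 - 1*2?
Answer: -283206/95 ≈ -2981.1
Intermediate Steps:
P = 3 (P = 5 - 2 = 3)
o(b) = -7*b (o(b) = 7*((b + b)/(-2 + 0)) = 7*((2*b)/(-2)) = 7*((2*b)*(-½)) = 7*(-b) = -7*b)
f(k) = 42 (f(k) = -(-14)*3 = -2*(-21) = 42)
f(-4)*((33/(-57) + 42/(-30)) + 23*(-3)) = 42*((33/(-57) + 42/(-30)) + 23*(-3)) = 42*((33*(-1/57) + 42*(-1/30)) - 69) = 42*((-11/19 - 7/5) - 69) = 42*(-188/95 - 69) = 42*(-6743/95) = -283206/95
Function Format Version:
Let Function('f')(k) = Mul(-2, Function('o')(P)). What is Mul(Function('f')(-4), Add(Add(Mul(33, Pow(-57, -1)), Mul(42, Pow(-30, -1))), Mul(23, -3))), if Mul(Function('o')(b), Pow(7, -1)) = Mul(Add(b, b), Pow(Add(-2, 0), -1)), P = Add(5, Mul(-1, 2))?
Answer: Rational(-283206, 95) ≈ -2981.1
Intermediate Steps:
P = 3 (P = Add(5, -2) = 3)
Function('o')(b) = Mul(-7, b) (Function('o')(b) = Mul(7, Mul(Add(b, b), Pow(Add(-2, 0), -1))) = Mul(7, Mul(Mul(2, b), Pow(-2, -1))) = Mul(7, Mul(Mul(2, b), Rational(-1, 2))) = Mul(7, Mul(-1, b)) = Mul(-7, b))
Function('f')(k) = 42 (Function('f')(k) = Mul(-2, Mul(-7, 3)) = Mul(-2, -21) = 42)
Mul(Function('f')(-4), Add(Add(Mul(33, Pow(-57, -1)), Mul(42, Pow(-30, -1))), Mul(23, -3))) = Mul(42, Add(Add(Mul(33, Pow(-57, -1)), Mul(42, Pow(-30, -1))), Mul(23, -3))) = Mul(42, Add(Add(Mul(33, Rational(-1, 57)), Mul(42, Rational(-1, 30))), -69)) = Mul(42, Add(Add(Rational(-11, 19), Rational(-7, 5)), -69)) = Mul(42, Add(Rational(-188, 95), -69)) = Mul(42, Rational(-6743, 95)) = Rational(-283206, 95)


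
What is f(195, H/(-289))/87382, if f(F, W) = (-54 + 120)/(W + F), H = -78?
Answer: 3179/821871401 ≈ 3.8680e-6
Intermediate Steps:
f(F, W) = 66/(F + W)
f(195, H/(-289))/87382 = (66/(195 - 78/(-289)))/87382 = (66/(195 - 78*(-1/289)))*(1/87382) = (66/(195 + 78/289))*(1/87382) = (66/(56433/289))*(1/87382) = (66*(289/56433))*(1/87382) = (6358/18811)*(1/87382) = 3179/821871401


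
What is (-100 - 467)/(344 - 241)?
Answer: -567/103 ≈ -5.5049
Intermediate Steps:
(-100 - 467)/(344 - 241) = -567/103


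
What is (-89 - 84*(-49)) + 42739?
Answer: 46766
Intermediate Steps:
(-89 - 84*(-49)) + 42739 = (-89 + 4116) + 42739 = 4027 + 42739 = 46766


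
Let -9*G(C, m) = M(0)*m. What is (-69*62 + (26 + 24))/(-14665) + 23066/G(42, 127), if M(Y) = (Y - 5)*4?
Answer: 43644359/532130 ≈ 82.018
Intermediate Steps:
M(Y) = -20 + 4*Y (M(Y) = (-5 + Y)*4 = -20 + 4*Y)
G(C, m) = 20*m/9 (G(C, m) = -(-20 + 4*0)*m/9 = -(-20 + 0)*m/9 = -(-20)*m/9 = 20*m/9)
(-69*62 + (26 + 24))/(-14665) + 23066/G(42, 127) = (-69*62 + (26 + 24))/(-14665) + 23066/(((20/9)*127)) = (-4278 + 50)*(-1/14665) + 23066/(2540/9) = -4228*(-1/14665) + 23066*(9/2540) = 604/2095 + 103797/1270 = 43644359/532130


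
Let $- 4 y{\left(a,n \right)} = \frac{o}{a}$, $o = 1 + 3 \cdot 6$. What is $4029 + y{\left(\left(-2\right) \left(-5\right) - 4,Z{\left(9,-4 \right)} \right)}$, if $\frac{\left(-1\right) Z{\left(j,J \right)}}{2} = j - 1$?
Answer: $\frac{96677}{24} \approx 4028.2$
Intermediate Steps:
$o = 19$ ($o = 1 + 18 = 19$)
$Z{\left(j,J \right)} = 2 - 2 j$ ($Z{\left(j,J \right)} = - 2 \left(j - 1\right) = - 2 \left(-1 + j\right) = 2 - 2 j$)
$y{\left(a,n \right)} = - \frac{19}{4 a}$ ($y{\left(a,n \right)} = - \frac{19 \frac{1}{a}}{4} = - \frac{19}{4 a}$)
$4029 + y{\left(\left(-2\right) \left(-5\right) - 4,Z{\left(9,-4 \right)} \right)} = 4029 - \frac{19}{4 \left(\left(-2\right) \left(-5\right) - 4\right)} = 4029 - \frac{19}{4 \left(10 - 4\right)} = 4029 - \frac{19}{4 \cdot 6} = 4029 - \frac{19}{24} = \frac{96677}{24}$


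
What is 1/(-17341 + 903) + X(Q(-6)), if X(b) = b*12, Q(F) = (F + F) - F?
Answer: -1183537/16438 ≈ -72.000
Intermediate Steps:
Q(F) = F (Q(F) = 2*F - F = F)
X(b) = 12*b
1/(-17341 + 903) + X(Q(-6)) = 1/(-17341 + 903) + 12*(-6) = 1/(-16438) - 72 = -1/16438 - 72 = -1183537/16438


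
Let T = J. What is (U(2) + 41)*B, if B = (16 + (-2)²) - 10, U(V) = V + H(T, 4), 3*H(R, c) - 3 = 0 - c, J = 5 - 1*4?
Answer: 1280/3 ≈ 426.67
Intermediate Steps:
J = 1 (J = 5 - 4 = 1)
T = 1
H(R, c) = 1 - c/3 (H(R, c) = 1 + (0 - c)/3 = 1 + (-c)/3 = 1 - c/3)
U(V) = -⅓ + V (U(V) = V + (1 - ⅓*4) = V + (1 - 4/3) = V - ⅓ = -⅓ + V)
B = 10 (B = (16 + 4) - 10 = 20 - 10 = 10)
(U(2) + 41)*B = ((-⅓ + 2) + 41)*10 = (5/3 + 41)*10 = (128/3)*10 = 1280/3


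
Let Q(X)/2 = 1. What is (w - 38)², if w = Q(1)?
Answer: 1296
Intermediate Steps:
Q(X) = 2 (Q(X) = 2*1 = 2)
w = 2
(w - 38)² = (2 - 38)² = (-36)² = 1296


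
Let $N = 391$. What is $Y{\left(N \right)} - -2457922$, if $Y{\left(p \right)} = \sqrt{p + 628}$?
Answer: $2457922 + \sqrt{1019} \approx 2.458 \cdot 10^{6}$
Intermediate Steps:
$Y{\left(p \right)} = \sqrt{628 + p}$
$Y{\left(N \right)} - -2457922 = \sqrt{628 + 391} - -2457922 = \sqrt{1019} + 2457922 = 2457922 + \sqrt{1019}$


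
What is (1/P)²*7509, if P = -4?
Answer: 7509/16 ≈ 469.31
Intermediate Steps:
(1/P)²*7509 = (1/(-4))²*7509 = (-¼)²*7509 = (1/16)*7509 = 7509/16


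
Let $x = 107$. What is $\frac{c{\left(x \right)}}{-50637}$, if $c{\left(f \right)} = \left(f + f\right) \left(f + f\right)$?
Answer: $- \frac{45796}{50637} \approx -0.9044$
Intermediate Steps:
$c{\left(f \right)} = 4 f^{2}$ ($c{\left(f \right)} = 2 f 2 f = 4 f^{2}$)
$\frac{c{\left(x \right)}}{-50637} = \frac{4 \cdot 107^{2}}{-50637} = 4 \cdot 11449 \left(- \frac{1}{50637}\right) = 45796 \left(- \frac{1}{50637}\right) = - \frac{45796}{50637}$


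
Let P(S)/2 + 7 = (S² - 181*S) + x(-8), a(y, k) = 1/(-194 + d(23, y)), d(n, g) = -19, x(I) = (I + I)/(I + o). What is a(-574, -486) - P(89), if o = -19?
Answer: 31417349/1917 ≈ 16389.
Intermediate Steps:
x(I) = 2*I/(-19 + I) (x(I) = (I + I)/(I - 19) = (2*I)/(-19 + I) = 2*I/(-19 + I))
a(y, k) = -1/213 (a(y, k) = 1/(-194 - 19) = 1/(-213) = -1/213)
P(S) = -346/27 - 362*S + 2*S² (P(S) = -14 + 2*((S² - 181*S) + 2*(-8)/(-19 - 8)) = -14 + 2*((S² - 181*S) + 2*(-8)/(-27)) = -14 + 2*((S² - 181*S) + 2*(-8)*(-1/27)) = -14 + 2*((S² - 181*S) + 16/27) = -14 + 2*(16/27 + S² - 181*S) = -14 + (32/27 - 362*S + 2*S²) = -346/27 - 362*S + 2*S²)
a(-574, -486) - P(89) = -1/213 - (-346/27 - 362*89 + 2*89²) = -1/213 - (-346/27 - 32218 + 2*7921) = -1/213 - (-346/27 - 32218 + 15842) = -1/213 - 1*(-442498/27) = -1/213 + 442498/27 = 31417349/1917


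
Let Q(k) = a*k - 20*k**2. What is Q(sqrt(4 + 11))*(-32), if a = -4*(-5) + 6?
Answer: 9600 - 832*sqrt(15) ≈ 6377.7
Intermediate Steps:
a = 26 (a = 20 + 6 = 26)
Q(k) = -20*k**2 + 26*k (Q(k) = 26*k - 20*k**2 = -20*k**2 + 26*k)
Q(sqrt(4 + 11))*(-32) = (2*sqrt(4 + 11)*(13 - 10*sqrt(4 + 11)))*(-32) = (2*sqrt(15)*(13 - 10*sqrt(15)))*(-32) = -64*sqrt(15)*(13 - 10*sqrt(15))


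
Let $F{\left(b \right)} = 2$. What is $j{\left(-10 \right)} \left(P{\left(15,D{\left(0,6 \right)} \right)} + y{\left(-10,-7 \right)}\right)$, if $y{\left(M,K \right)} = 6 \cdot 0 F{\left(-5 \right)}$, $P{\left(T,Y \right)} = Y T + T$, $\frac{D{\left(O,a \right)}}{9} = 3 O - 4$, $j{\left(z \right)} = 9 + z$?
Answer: $525$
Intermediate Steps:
$D{\left(O,a \right)} = -36 + 27 O$ ($D{\left(O,a \right)} = 9 \left(3 O - 4\right) = 9 \left(-4 + 3 O\right) = -36 + 27 O$)
$P{\left(T,Y \right)} = T + T Y$ ($P{\left(T,Y \right)} = T Y + T = T + T Y$)
$y{\left(M,K \right)} = 0$ ($y{\left(M,K \right)} = 6 \cdot 0 \cdot 2 = 0 \cdot 2 = 0$)
$j{\left(-10 \right)} \left(P{\left(15,D{\left(0,6 \right)} \right)} + y{\left(-10,-7 \right)}\right) = \left(9 - 10\right) \left(15 \left(1 + \left(-36 + 27 \cdot 0\right)\right) + 0\right) = - (15 \left(1 + \left(-36 + 0\right)\right) + 0) = - (15 \left(1 - 36\right) + 0) = - (15 \left(-35\right) + 0) = - (-525 + 0) = \left(-1\right) \left(-525\right) = 525$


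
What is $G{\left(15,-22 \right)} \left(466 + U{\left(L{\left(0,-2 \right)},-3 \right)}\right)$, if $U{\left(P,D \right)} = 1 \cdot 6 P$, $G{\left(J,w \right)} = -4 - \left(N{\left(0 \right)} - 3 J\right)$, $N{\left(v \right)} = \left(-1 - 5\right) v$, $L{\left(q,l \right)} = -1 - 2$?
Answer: $18368$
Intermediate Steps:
$L{\left(q,l \right)} = -3$ ($L{\left(q,l \right)} = -1 - 2 = -3$)
$N{\left(v \right)} = - 6 v$ ($N{\left(v \right)} = \left(-1 - 5\right) v = - 6 v$)
$G{\left(J,w \right)} = -4 + 3 J$ ($G{\left(J,w \right)} = -4 - \left(\left(-6\right) 0 - 3 J\right) = -4 - \left(0 - 3 J\right) = -4 - - 3 J = -4 + 3 J$)
$U{\left(P,D \right)} = 6 P$
$G{\left(15,-22 \right)} \left(466 + U{\left(L{\left(0,-2 \right)},-3 \right)}\right) = \left(-4 + 3 \cdot 15\right) \left(466 + 6 \left(-3\right)\right) = \left(-4 + 45\right) \left(466 - 18\right) = 41 \cdot 448 = 18368$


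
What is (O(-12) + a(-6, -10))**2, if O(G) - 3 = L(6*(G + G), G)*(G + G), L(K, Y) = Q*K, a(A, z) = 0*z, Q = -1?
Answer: 11923209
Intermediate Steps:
a(A, z) = 0
L(K, Y) = -K
O(G) = 3 - 24*G**2 (O(G) = 3 + (-6*(G + G))*(G + G) = 3 + (-6*2*G)*(2*G) = 3 + (-12*G)*(2*G) = 3 - 24*G**2)
(O(-12) + a(-6, -10))**2 = ((3 - 24*(-12)**2) + 0)**2 = ((3 - 24*144) + 0)**2 = ((3 - 3456) + 0)**2 = (-3453 + 0)**2 = (-3453)**2 = 11923209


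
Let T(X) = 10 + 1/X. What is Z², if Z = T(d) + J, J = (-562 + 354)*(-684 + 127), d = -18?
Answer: 4349673134569/324 ≈ 1.3425e+10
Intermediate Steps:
J = 115856 (J = -208*(-557) = 115856)
Z = 2085587/18 (Z = (10 + 1/(-18)) + 115856 = (10 - 1/18) + 115856 = 179/18 + 115856 = 2085587/18 ≈ 1.1587e+5)
Z² = (2085587/18)² = 4349673134569/324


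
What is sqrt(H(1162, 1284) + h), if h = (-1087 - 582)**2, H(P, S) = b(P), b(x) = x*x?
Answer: sqrt(4135805) ≈ 2033.7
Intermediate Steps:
b(x) = x**2
H(P, S) = P**2
h = 2785561 (h = (-1669)**2 = 2785561)
sqrt(H(1162, 1284) + h) = sqrt(1162**2 + 2785561) = sqrt(1350244 + 2785561) = sqrt(4135805)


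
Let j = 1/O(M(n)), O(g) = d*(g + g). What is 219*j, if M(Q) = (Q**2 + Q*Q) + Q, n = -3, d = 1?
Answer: 73/10 ≈ 7.3000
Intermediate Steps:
M(Q) = Q + 2*Q**2 (M(Q) = (Q**2 + Q**2) + Q = 2*Q**2 + Q = Q + 2*Q**2)
O(g) = 2*g (O(g) = 1*(g + g) = 1*(2*g) = 2*g)
j = 1/30 (j = 1/(2*(-3*(1 + 2*(-3)))) = 1/(2*(-3*(1 - 6))) = 1/(2*(-3*(-5))) = 1/(2*15) = 1/30 ≈ 0.033333)
219*j = 219*(1/30) = 73/10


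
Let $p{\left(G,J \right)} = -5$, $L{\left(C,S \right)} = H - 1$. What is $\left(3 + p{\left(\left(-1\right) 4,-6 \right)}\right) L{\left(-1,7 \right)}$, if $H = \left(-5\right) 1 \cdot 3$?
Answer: $32$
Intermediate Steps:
$H = -15$ ($H = \left(-5\right) 3 = -15$)
$L{\left(C,S \right)} = -16$ ($L{\left(C,S \right)} = -15 - 1 = -16$)
$\left(3 + p{\left(\left(-1\right) 4,-6 \right)}\right) L{\left(-1,7 \right)} = \left(3 - 5\right) \left(-16\right) = \left(-2\right) \left(-16\right) = 32$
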